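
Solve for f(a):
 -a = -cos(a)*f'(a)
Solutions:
 f(a) = C1 + Integral(a/cos(a), a)


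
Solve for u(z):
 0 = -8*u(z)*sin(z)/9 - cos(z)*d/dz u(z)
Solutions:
 u(z) = C1*cos(z)^(8/9)


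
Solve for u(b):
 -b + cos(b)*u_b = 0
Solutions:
 u(b) = C1 + Integral(b/cos(b), b)


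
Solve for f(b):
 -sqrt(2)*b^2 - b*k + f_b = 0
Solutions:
 f(b) = C1 + sqrt(2)*b^3/3 + b^2*k/2


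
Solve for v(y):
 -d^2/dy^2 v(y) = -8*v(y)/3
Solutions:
 v(y) = C1*exp(-2*sqrt(6)*y/3) + C2*exp(2*sqrt(6)*y/3)


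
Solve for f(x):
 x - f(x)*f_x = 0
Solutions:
 f(x) = -sqrt(C1 + x^2)
 f(x) = sqrt(C1 + x^2)


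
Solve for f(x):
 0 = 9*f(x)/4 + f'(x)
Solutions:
 f(x) = C1*exp(-9*x/4)


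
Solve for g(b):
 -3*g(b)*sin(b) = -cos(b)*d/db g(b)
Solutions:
 g(b) = C1/cos(b)^3


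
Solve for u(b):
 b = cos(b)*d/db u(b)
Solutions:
 u(b) = C1 + Integral(b/cos(b), b)


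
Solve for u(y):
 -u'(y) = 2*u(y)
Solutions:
 u(y) = C1*exp(-2*y)


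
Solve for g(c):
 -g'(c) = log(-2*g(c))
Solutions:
 Integral(1/(log(-_y) + log(2)), (_y, g(c))) = C1 - c


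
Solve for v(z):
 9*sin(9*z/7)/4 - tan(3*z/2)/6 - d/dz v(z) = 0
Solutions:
 v(z) = C1 + log(cos(3*z/2))/9 - 7*cos(9*z/7)/4


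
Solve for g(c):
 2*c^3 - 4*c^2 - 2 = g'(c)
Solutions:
 g(c) = C1 + c^4/2 - 4*c^3/3 - 2*c


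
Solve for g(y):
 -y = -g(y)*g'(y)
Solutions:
 g(y) = -sqrt(C1 + y^2)
 g(y) = sqrt(C1 + y^2)


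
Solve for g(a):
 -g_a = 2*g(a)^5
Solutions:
 g(a) = -I*(1/(C1 + 8*a))^(1/4)
 g(a) = I*(1/(C1 + 8*a))^(1/4)
 g(a) = -(1/(C1 + 8*a))^(1/4)
 g(a) = (1/(C1 + 8*a))^(1/4)


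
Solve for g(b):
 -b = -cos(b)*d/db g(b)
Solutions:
 g(b) = C1 + Integral(b/cos(b), b)


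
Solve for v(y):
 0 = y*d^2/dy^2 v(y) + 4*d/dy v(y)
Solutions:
 v(y) = C1 + C2/y^3


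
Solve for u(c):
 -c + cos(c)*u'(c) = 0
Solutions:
 u(c) = C1 + Integral(c/cos(c), c)


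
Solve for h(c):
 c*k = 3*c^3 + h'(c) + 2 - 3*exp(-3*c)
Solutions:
 h(c) = C1 - 3*c^4/4 + c^2*k/2 - 2*c - exp(-3*c)


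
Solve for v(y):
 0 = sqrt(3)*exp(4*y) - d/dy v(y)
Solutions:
 v(y) = C1 + sqrt(3)*exp(4*y)/4


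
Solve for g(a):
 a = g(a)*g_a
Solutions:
 g(a) = -sqrt(C1 + a^2)
 g(a) = sqrt(C1 + a^2)


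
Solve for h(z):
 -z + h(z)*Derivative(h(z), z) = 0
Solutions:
 h(z) = -sqrt(C1 + z^2)
 h(z) = sqrt(C1 + z^2)


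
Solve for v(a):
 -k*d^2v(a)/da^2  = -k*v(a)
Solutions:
 v(a) = C1*exp(-a) + C2*exp(a)


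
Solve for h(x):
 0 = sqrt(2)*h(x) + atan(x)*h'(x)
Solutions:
 h(x) = C1*exp(-sqrt(2)*Integral(1/atan(x), x))


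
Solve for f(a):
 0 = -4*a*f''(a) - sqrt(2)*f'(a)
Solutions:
 f(a) = C1 + C2*a^(1 - sqrt(2)/4)


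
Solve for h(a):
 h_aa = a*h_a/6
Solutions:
 h(a) = C1 + C2*erfi(sqrt(3)*a/6)


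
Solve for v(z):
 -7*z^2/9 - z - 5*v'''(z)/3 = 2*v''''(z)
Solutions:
 v(z) = C1 + C2*z + C3*z^2 + C4*exp(-5*z/6) - 7*z^5/900 + 13*z^4/600 - 13*z^3/125


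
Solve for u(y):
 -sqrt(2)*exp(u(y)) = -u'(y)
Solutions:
 u(y) = log(-1/(C1 + sqrt(2)*y))


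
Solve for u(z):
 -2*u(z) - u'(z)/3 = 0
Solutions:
 u(z) = C1*exp(-6*z)


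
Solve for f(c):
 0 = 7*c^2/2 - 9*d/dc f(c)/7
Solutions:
 f(c) = C1 + 49*c^3/54


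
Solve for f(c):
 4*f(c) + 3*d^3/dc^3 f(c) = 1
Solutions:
 f(c) = C3*exp(-6^(2/3)*c/3) + (C1*sin(2^(2/3)*3^(1/6)*c/2) + C2*cos(2^(2/3)*3^(1/6)*c/2))*exp(6^(2/3)*c/6) + 1/4


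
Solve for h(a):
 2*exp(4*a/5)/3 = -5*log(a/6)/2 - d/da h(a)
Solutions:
 h(a) = C1 - 5*a*log(a)/2 + 5*a*(1 + log(6))/2 - 5*exp(4*a/5)/6


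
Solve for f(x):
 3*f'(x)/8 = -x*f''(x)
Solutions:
 f(x) = C1 + C2*x^(5/8)


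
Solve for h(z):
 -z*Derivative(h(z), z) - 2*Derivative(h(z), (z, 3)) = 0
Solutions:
 h(z) = C1 + Integral(C2*airyai(-2^(2/3)*z/2) + C3*airybi(-2^(2/3)*z/2), z)


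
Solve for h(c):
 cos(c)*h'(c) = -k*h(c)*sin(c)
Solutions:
 h(c) = C1*exp(k*log(cos(c)))


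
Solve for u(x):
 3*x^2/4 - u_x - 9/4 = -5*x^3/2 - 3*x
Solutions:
 u(x) = C1 + 5*x^4/8 + x^3/4 + 3*x^2/2 - 9*x/4


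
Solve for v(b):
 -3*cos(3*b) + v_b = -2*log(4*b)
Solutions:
 v(b) = C1 - 2*b*log(b) - 4*b*log(2) + 2*b + sin(3*b)


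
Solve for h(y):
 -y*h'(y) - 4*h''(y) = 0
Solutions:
 h(y) = C1 + C2*erf(sqrt(2)*y/4)


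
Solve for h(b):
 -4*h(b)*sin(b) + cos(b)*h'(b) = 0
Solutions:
 h(b) = C1/cos(b)^4


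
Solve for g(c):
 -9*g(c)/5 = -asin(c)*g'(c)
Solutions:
 g(c) = C1*exp(9*Integral(1/asin(c), c)/5)


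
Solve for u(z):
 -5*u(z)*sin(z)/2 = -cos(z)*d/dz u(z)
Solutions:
 u(z) = C1/cos(z)^(5/2)


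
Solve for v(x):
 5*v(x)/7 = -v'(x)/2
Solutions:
 v(x) = C1*exp(-10*x/7)


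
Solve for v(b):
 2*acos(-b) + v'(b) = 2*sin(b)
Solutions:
 v(b) = C1 - 2*b*acos(-b) - 2*sqrt(1 - b^2) - 2*cos(b)


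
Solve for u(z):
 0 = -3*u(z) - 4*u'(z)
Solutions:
 u(z) = C1*exp(-3*z/4)


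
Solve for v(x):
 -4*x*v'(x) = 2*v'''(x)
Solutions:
 v(x) = C1 + Integral(C2*airyai(-2^(1/3)*x) + C3*airybi(-2^(1/3)*x), x)


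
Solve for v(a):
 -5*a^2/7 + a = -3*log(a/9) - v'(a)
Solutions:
 v(a) = C1 + 5*a^3/21 - a^2/2 - 3*a*log(a) + 3*a + a*log(729)


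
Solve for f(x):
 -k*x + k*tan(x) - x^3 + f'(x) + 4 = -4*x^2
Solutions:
 f(x) = C1 + k*x^2/2 + k*log(cos(x)) + x^4/4 - 4*x^3/3 - 4*x


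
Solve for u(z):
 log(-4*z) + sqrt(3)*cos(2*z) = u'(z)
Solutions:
 u(z) = C1 + z*log(-z) - z + 2*z*log(2) + sqrt(3)*sin(2*z)/2


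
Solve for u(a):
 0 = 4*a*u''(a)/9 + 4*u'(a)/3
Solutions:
 u(a) = C1 + C2/a^2


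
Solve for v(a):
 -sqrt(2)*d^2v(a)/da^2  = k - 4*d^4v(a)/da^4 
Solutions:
 v(a) = C1 + C2*a + C3*exp(-2^(1/4)*a/2) + C4*exp(2^(1/4)*a/2) - sqrt(2)*a^2*k/4


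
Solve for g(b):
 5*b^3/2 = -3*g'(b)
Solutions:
 g(b) = C1 - 5*b^4/24


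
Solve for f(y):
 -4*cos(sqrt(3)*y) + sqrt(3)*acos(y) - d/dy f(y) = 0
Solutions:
 f(y) = C1 + sqrt(3)*(y*acos(y) - sqrt(1 - y^2)) - 4*sqrt(3)*sin(sqrt(3)*y)/3


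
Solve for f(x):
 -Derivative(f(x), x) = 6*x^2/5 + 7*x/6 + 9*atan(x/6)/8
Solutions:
 f(x) = C1 - 2*x^3/5 - 7*x^2/12 - 9*x*atan(x/6)/8 + 27*log(x^2 + 36)/8


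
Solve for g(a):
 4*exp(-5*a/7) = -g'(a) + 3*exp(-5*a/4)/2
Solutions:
 g(a) = C1 - 6*exp(-5*a/4)/5 + 28*exp(-5*a/7)/5


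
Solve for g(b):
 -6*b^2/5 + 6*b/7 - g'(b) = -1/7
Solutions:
 g(b) = C1 - 2*b^3/5 + 3*b^2/7 + b/7


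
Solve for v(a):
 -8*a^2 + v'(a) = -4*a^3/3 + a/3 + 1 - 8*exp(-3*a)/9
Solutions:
 v(a) = C1 - a^4/3 + 8*a^3/3 + a^2/6 + a + 8*exp(-3*a)/27


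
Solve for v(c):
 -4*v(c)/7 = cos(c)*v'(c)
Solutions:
 v(c) = C1*(sin(c) - 1)^(2/7)/(sin(c) + 1)^(2/7)


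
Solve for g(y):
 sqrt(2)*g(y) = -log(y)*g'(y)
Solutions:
 g(y) = C1*exp(-sqrt(2)*li(y))


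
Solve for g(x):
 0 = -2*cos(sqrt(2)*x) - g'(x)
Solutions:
 g(x) = C1 - sqrt(2)*sin(sqrt(2)*x)


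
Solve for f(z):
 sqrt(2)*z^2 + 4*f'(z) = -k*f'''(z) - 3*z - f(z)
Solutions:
 f(z) = C1*exp(2^(1/3)*z*(6^(1/3)*(sqrt(3)*sqrt((27 + 256/k)/k^2) + 9/k)^(1/3)/12 - 2^(1/3)*3^(5/6)*I*(sqrt(3)*sqrt((27 + 256/k)/k^2) + 9/k)^(1/3)/12 + 8/(k*(-3^(1/3) + 3^(5/6)*I)*(sqrt(3)*sqrt((27 + 256/k)/k^2) + 9/k)^(1/3)))) + C2*exp(2^(1/3)*z*(6^(1/3)*(sqrt(3)*sqrt((27 + 256/k)/k^2) + 9/k)^(1/3)/12 + 2^(1/3)*3^(5/6)*I*(sqrt(3)*sqrt((27 + 256/k)/k^2) + 9/k)^(1/3)/12 - 8/(k*(3^(1/3) + 3^(5/6)*I)*(sqrt(3)*sqrt((27 + 256/k)/k^2) + 9/k)^(1/3)))) + C3*exp(6^(1/3)*z*(-2^(1/3)*(sqrt(3)*sqrt((27 + 256/k)/k^2) + 9/k)^(1/3) + 8*3^(1/3)/(k*(sqrt(3)*sqrt((27 + 256/k)/k^2) + 9/k)^(1/3)))/6) - sqrt(2)*z^2 - 3*z + 8*sqrt(2)*z - 32*sqrt(2) + 12


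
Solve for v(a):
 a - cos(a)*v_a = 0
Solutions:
 v(a) = C1 + Integral(a/cos(a), a)


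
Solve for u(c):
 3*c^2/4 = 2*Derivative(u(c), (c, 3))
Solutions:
 u(c) = C1 + C2*c + C3*c^2 + c^5/160


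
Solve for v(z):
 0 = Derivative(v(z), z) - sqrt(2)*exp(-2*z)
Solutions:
 v(z) = C1 - sqrt(2)*exp(-2*z)/2


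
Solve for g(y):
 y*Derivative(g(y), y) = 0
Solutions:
 g(y) = C1


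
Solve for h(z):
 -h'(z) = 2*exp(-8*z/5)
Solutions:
 h(z) = C1 + 5*exp(-8*z/5)/4


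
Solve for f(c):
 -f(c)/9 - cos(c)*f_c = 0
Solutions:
 f(c) = C1*(sin(c) - 1)^(1/18)/(sin(c) + 1)^(1/18)


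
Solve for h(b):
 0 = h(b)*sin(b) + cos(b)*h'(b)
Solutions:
 h(b) = C1*cos(b)


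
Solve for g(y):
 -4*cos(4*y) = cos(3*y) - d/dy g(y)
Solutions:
 g(y) = C1 + sin(3*y)/3 + sin(4*y)


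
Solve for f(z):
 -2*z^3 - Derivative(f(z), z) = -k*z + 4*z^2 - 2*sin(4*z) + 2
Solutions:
 f(z) = C1 + k*z^2/2 - z^4/2 - 4*z^3/3 - 2*z - cos(4*z)/2


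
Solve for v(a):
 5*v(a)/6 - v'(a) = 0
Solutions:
 v(a) = C1*exp(5*a/6)


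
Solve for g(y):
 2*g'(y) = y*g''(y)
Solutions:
 g(y) = C1 + C2*y^3


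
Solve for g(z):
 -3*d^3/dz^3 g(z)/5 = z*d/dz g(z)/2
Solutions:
 g(z) = C1 + Integral(C2*airyai(-5^(1/3)*6^(2/3)*z/6) + C3*airybi(-5^(1/3)*6^(2/3)*z/6), z)


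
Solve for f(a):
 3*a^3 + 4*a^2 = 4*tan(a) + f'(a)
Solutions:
 f(a) = C1 + 3*a^4/4 + 4*a^3/3 + 4*log(cos(a))


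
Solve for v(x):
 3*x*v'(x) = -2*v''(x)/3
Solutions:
 v(x) = C1 + C2*erf(3*x/2)


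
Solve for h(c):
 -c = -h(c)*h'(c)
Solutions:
 h(c) = -sqrt(C1 + c^2)
 h(c) = sqrt(C1 + c^2)


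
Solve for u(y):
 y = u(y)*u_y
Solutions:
 u(y) = -sqrt(C1 + y^2)
 u(y) = sqrt(C1 + y^2)


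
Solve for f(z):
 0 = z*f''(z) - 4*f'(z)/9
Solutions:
 f(z) = C1 + C2*z^(13/9)


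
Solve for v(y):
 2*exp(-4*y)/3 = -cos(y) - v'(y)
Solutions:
 v(y) = C1 - sin(y) + exp(-4*y)/6


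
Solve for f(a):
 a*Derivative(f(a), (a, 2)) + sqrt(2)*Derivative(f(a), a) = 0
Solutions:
 f(a) = C1 + C2*a^(1 - sqrt(2))


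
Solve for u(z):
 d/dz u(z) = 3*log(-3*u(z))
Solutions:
 -Integral(1/(log(-_y) + log(3)), (_y, u(z)))/3 = C1 - z


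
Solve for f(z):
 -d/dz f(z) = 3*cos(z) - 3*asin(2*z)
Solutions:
 f(z) = C1 + 3*z*asin(2*z) + 3*sqrt(1 - 4*z^2)/2 - 3*sin(z)


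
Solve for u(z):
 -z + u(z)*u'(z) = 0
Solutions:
 u(z) = -sqrt(C1 + z^2)
 u(z) = sqrt(C1 + z^2)


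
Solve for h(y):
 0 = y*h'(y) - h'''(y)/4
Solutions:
 h(y) = C1 + Integral(C2*airyai(2^(2/3)*y) + C3*airybi(2^(2/3)*y), y)


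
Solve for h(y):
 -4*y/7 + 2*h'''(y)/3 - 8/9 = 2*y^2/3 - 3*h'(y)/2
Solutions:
 h(y) = C1 + C2*sin(3*y/2) + C3*cos(3*y/2) + 4*y^3/27 + 4*y^2/21 + 16*y/81


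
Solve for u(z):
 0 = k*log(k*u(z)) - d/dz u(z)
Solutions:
 li(k*u(z))/k = C1 + k*z


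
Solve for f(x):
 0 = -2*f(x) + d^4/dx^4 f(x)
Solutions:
 f(x) = C1*exp(-2^(1/4)*x) + C2*exp(2^(1/4)*x) + C3*sin(2^(1/4)*x) + C4*cos(2^(1/4)*x)


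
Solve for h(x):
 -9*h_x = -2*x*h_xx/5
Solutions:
 h(x) = C1 + C2*x^(47/2)


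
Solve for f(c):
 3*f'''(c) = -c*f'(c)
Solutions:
 f(c) = C1 + Integral(C2*airyai(-3^(2/3)*c/3) + C3*airybi(-3^(2/3)*c/3), c)


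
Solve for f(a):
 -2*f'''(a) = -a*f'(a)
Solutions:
 f(a) = C1 + Integral(C2*airyai(2^(2/3)*a/2) + C3*airybi(2^(2/3)*a/2), a)


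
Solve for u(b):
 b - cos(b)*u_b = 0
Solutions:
 u(b) = C1 + Integral(b/cos(b), b)


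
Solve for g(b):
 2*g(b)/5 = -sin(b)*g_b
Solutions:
 g(b) = C1*(cos(b) + 1)^(1/5)/(cos(b) - 1)^(1/5)


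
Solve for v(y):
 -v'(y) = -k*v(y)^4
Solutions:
 v(y) = (-1/(C1 + 3*k*y))^(1/3)
 v(y) = (-1/(C1 + k*y))^(1/3)*(-3^(2/3) - 3*3^(1/6)*I)/6
 v(y) = (-1/(C1 + k*y))^(1/3)*(-3^(2/3) + 3*3^(1/6)*I)/6


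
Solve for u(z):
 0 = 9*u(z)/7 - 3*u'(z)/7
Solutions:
 u(z) = C1*exp(3*z)


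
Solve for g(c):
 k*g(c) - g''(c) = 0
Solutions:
 g(c) = C1*exp(-c*sqrt(k)) + C2*exp(c*sqrt(k))


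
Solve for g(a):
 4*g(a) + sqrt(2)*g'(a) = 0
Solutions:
 g(a) = C1*exp(-2*sqrt(2)*a)


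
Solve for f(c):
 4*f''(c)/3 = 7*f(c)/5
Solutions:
 f(c) = C1*exp(-sqrt(105)*c/10) + C2*exp(sqrt(105)*c/10)


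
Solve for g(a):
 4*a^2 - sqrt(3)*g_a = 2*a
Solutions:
 g(a) = C1 + 4*sqrt(3)*a^3/9 - sqrt(3)*a^2/3


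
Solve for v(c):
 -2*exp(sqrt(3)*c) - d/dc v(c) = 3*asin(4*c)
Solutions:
 v(c) = C1 - 3*c*asin(4*c) - 3*sqrt(1 - 16*c^2)/4 - 2*sqrt(3)*exp(sqrt(3)*c)/3


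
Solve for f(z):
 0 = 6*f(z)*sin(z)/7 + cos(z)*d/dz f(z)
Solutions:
 f(z) = C1*cos(z)^(6/7)


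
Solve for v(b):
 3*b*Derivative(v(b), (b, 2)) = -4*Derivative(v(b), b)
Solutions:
 v(b) = C1 + C2/b^(1/3)


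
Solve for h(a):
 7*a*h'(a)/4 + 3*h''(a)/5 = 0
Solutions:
 h(a) = C1 + C2*erf(sqrt(210)*a/12)


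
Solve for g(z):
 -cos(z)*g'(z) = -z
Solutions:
 g(z) = C1 + Integral(z/cos(z), z)


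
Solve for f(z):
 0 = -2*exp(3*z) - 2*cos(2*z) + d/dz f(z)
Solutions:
 f(z) = C1 + 2*exp(3*z)/3 + sin(2*z)


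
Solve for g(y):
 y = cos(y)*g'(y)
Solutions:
 g(y) = C1 + Integral(y/cos(y), y)


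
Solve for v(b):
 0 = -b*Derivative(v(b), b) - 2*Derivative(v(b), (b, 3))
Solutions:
 v(b) = C1 + Integral(C2*airyai(-2^(2/3)*b/2) + C3*airybi(-2^(2/3)*b/2), b)


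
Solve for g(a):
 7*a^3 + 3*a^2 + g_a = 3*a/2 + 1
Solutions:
 g(a) = C1 - 7*a^4/4 - a^3 + 3*a^2/4 + a


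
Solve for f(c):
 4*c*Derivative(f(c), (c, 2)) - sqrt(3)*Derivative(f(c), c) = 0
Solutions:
 f(c) = C1 + C2*c^(sqrt(3)/4 + 1)


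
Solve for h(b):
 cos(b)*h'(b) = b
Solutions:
 h(b) = C1 + Integral(b/cos(b), b)


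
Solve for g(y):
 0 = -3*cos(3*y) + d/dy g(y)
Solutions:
 g(y) = C1 + sin(3*y)


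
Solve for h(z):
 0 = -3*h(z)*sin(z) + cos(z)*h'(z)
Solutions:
 h(z) = C1/cos(z)^3


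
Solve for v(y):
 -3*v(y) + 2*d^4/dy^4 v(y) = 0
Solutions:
 v(y) = C1*exp(-2^(3/4)*3^(1/4)*y/2) + C2*exp(2^(3/4)*3^(1/4)*y/2) + C3*sin(2^(3/4)*3^(1/4)*y/2) + C4*cos(2^(3/4)*3^(1/4)*y/2)


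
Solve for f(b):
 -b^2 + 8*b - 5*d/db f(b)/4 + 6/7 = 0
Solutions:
 f(b) = C1 - 4*b^3/15 + 16*b^2/5 + 24*b/35


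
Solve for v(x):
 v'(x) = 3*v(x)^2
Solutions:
 v(x) = -1/(C1 + 3*x)


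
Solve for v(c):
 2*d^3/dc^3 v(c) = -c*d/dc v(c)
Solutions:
 v(c) = C1 + Integral(C2*airyai(-2^(2/3)*c/2) + C3*airybi(-2^(2/3)*c/2), c)


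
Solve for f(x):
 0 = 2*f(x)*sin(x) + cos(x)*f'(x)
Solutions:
 f(x) = C1*cos(x)^2


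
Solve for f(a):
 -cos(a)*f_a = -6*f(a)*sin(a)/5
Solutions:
 f(a) = C1/cos(a)^(6/5)


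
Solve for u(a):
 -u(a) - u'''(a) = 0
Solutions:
 u(a) = C3*exp(-a) + (C1*sin(sqrt(3)*a/2) + C2*cos(sqrt(3)*a/2))*exp(a/2)


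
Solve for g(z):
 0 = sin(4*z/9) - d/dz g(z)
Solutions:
 g(z) = C1 - 9*cos(4*z/9)/4


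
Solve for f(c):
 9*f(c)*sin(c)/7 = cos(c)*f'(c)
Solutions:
 f(c) = C1/cos(c)^(9/7)


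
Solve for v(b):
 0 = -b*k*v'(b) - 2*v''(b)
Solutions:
 v(b) = Piecewise((-sqrt(pi)*C1*erf(b*sqrt(k)/2)/sqrt(k) - C2, (k > 0) | (k < 0)), (-C1*b - C2, True))


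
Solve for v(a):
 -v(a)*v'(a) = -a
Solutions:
 v(a) = -sqrt(C1 + a^2)
 v(a) = sqrt(C1 + a^2)


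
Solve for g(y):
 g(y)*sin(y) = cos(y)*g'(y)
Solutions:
 g(y) = C1/cos(y)


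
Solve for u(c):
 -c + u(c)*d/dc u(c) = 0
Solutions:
 u(c) = -sqrt(C1 + c^2)
 u(c) = sqrt(C1 + c^2)


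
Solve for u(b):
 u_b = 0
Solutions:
 u(b) = C1


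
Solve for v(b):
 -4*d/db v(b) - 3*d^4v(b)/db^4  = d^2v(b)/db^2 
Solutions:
 v(b) = C1 + C4*exp(-b) + (C2*sin(sqrt(39)*b/6) + C3*cos(sqrt(39)*b/6))*exp(b/2)


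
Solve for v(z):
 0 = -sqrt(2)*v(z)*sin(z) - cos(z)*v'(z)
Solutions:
 v(z) = C1*cos(z)^(sqrt(2))


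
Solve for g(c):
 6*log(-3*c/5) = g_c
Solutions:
 g(c) = C1 + 6*c*log(-c) + 6*c*(-log(5) - 1 + log(3))


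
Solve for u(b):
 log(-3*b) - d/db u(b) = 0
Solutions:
 u(b) = C1 + b*log(-b) + b*(-1 + log(3))


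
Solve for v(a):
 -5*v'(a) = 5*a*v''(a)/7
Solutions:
 v(a) = C1 + C2/a^6


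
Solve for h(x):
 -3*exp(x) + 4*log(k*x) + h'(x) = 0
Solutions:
 h(x) = C1 - 4*x*log(k*x) + 4*x + 3*exp(x)


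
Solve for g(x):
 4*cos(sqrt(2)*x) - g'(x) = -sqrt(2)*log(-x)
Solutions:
 g(x) = C1 + sqrt(2)*x*(log(-x) - 1) + 2*sqrt(2)*sin(sqrt(2)*x)


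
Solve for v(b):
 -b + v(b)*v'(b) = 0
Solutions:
 v(b) = -sqrt(C1 + b^2)
 v(b) = sqrt(C1 + b^2)


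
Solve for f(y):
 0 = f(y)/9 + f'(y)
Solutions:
 f(y) = C1*exp(-y/9)


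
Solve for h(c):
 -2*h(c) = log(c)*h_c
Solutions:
 h(c) = C1*exp(-2*li(c))


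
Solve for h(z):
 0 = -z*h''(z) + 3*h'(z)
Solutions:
 h(z) = C1 + C2*z^4


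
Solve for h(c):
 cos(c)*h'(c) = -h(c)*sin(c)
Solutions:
 h(c) = C1*cos(c)


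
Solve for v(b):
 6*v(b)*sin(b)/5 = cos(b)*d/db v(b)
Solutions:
 v(b) = C1/cos(b)^(6/5)


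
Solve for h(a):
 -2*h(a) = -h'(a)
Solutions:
 h(a) = C1*exp(2*a)


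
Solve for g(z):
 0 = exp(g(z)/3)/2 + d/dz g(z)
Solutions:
 g(z) = 3*log(1/(C1 + z)) + 3*log(6)


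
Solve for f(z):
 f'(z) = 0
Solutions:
 f(z) = C1


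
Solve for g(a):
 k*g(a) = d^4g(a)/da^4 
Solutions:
 g(a) = C1*exp(-a*k^(1/4)) + C2*exp(a*k^(1/4)) + C3*exp(-I*a*k^(1/4)) + C4*exp(I*a*k^(1/4))


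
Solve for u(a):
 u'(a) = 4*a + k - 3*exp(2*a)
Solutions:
 u(a) = C1 + 2*a^2 + a*k - 3*exp(2*a)/2


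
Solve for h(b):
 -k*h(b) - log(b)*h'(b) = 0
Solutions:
 h(b) = C1*exp(-k*li(b))


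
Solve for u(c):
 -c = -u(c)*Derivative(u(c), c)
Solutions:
 u(c) = -sqrt(C1 + c^2)
 u(c) = sqrt(C1 + c^2)


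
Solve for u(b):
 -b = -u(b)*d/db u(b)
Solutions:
 u(b) = -sqrt(C1 + b^2)
 u(b) = sqrt(C1 + b^2)


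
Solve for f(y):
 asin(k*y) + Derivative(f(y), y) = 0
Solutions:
 f(y) = C1 - Piecewise((y*asin(k*y) + sqrt(-k^2*y^2 + 1)/k, Ne(k, 0)), (0, True))


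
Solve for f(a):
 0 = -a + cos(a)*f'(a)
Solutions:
 f(a) = C1 + Integral(a/cos(a), a)


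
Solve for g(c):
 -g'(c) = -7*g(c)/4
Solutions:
 g(c) = C1*exp(7*c/4)


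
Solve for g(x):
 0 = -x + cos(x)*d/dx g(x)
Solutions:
 g(x) = C1 + Integral(x/cos(x), x)


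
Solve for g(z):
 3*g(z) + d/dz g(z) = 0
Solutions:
 g(z) = C1*exp(-3*z)


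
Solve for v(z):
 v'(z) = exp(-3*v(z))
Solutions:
 v(z) = log(C1 + 3*z)/3
 v(z) = log((-3^(1/3) - 3^(5/6)*I)*(C1 + z)^(1/3)/2)
 v(z) = log((-3^(1/3) + 3^(5/6)*I)*(C1 + z)^(1/3)/2)


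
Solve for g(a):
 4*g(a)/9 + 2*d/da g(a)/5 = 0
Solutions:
 g(a) = C1*exp(-10*a/9)


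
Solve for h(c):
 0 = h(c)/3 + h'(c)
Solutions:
 h(c) = C1*exp(-c/3)


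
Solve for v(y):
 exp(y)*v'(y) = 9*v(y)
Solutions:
 v(y) = C1*exp(-9*exp(-y))


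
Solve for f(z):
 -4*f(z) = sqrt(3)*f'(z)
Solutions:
 f(z) = C1*exp(-4*sqrt(3)*z/3)


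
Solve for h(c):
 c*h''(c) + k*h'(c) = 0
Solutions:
 h(c) = C1 + c^(1 - re(k))*(C2*sin(log(c)*Abs(im(k))) + C3*cos(log(c)*im(k)))


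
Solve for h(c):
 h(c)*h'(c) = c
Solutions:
 h(c) = -sqrt(C1 + c^2)
 h(c) = sqrt(C1 + c^2)


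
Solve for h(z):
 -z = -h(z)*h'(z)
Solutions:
 h(z) = -sqrt(C1 + z^2)
 h(z) = sqrt(C1 + z^2)


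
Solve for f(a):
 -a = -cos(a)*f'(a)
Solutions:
 f(a) = C1 + Integral(a/cos(a), a)


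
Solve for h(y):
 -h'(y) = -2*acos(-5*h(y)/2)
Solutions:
 Integral(1/acos(-5*_y/2), (_y, h(y))) = C1 + 2*y


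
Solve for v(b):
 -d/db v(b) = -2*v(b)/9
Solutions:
 v(b) = C1*exp(2*b/9)


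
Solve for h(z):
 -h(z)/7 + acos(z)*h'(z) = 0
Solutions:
 h(z) = C1*exp(Integral(1/acos(z), z)/7)


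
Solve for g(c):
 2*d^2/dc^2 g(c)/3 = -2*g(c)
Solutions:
 g(c) = C1*sin(sqrt(3)*c) + C2*cos(sqrt(3)*c)


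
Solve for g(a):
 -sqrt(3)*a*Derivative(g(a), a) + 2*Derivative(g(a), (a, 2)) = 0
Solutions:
 g(a) = C1 + C2*erfi(3^(1/4)*a/2)


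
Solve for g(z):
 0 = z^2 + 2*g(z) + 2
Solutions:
 g(z) = -z^2/2 - 1


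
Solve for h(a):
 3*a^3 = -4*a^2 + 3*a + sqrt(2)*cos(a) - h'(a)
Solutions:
 h(a) = C1 - 3*a^4/4 - 4*a^3/3 + 3*a^2/2 + sqrt(2)*sin(a)


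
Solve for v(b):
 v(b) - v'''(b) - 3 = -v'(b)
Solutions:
 v(b) = C1*exp(-b*(2*18^(1/3)/(sqrt(69) + 9)^(1/3) + 12^(1/3)*(sqrt(69) + 9)^(1/3))/12)*sin(2^(1/3)*3^(1/6)*b*(-2^(1/3)*3^(2/3)*(sqrt(69) + 9)^(1/3) + 6/(sqrt(69) + 9)^(1/3))/12) + C2*exp(-b*(2*18^(1/3)/(sqrt(69) + 9)^(1/3) + 12^(1/3)*(sqrt(69) + 9)^(1/3))/12)*cos(2^(1/3)*3^(1/6)*b*(-2^(1/3)*3^(2/3)*(sqrt(69) + 9)^(1/3) + 6/(sqrt(69) + 9)^(1/3))/12) + C3*exp(b*(2*18^(1/3)/(sqrt(69) + 9)^(1/3) + 12^(1/3)*(sqrt(69) + 9)^(1/3))/6) + 3


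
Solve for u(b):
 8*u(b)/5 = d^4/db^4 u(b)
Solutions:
 u(b) = C1*exp(-10^(3/4)*b/5) + C2*exp(10^(3/4)*b/5) + C3*sin(10^(3/4)*b/5) + C4*cos(10^(3/4)*b/5)


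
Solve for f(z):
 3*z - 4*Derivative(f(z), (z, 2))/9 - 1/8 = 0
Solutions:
 f(z) = C1 + C2*z + 9*z^3/8 - 9*z^2/64


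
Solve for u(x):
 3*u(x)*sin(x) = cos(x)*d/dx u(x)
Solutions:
 u(x) = C1/cos(x)^3


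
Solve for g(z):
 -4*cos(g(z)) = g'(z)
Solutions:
 g(z) = pi - asin((C1 + exp(8*z))/(C1 - exp(8*z)))
 g(z) = asin((C1 + exp(8*z))/(C1 - exp(8*z)))


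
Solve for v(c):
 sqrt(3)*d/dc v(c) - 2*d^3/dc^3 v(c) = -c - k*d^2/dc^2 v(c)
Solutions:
 v(c) = C1 + C2*exp(c*(k - sqrt(k^2 + 8*sqrt(3)))/4) + C3*exp(c*(k + sqrt(k^2 + 8*sqrt(3)))/4) - sqrt(3)*c^2/6 + c*k/3


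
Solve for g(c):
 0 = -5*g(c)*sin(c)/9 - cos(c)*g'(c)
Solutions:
 g(c) = C1*cos(c)^(5/9)


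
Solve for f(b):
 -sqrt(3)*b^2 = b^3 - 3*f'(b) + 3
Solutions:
 f(b) = C1 + b^4/12 + sqrt(3)*b^3/9 + b


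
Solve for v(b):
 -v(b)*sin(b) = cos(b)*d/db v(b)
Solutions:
 v(b) = C1*cos(b)


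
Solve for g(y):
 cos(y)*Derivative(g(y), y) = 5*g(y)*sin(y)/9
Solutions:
 g(y) = C1/cos(y)^(5/9)


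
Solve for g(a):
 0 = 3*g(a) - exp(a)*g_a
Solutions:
 g(a) = C1*exp(-3*exp(-a))


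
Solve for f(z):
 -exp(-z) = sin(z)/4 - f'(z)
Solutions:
 f(z) = C1 - cos(z)/4 - exp(-z)


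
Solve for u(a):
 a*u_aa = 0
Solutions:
 u(a) = C1 + C2*a


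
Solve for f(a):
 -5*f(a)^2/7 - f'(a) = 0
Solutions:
 f(a) = 7/(C1 + 5*a)


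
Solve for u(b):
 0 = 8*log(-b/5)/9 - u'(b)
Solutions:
 u(b) = C1 + 8*b*log(-b)/9 + 8*b*(-log(5) - 1)/9


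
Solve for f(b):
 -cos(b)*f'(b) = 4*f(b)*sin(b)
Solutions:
 f(b) = C1*cos(b)^4


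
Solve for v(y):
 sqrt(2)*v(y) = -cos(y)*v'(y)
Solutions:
 v(y) = C1*(sin(y) - 1)^(sqrt(2)/2)/(sin(y) + 1)^(sqrt(2)/2)


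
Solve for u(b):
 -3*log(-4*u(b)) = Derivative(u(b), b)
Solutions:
 Integral(1/(log(-_y) + 2*log(2)), (_y, u(b)))/3 = C1 - b


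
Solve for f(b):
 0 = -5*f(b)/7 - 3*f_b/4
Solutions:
 f(b) = C1*exp(-20*b/21)


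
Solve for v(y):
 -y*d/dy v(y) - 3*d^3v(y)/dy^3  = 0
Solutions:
 v(y) = C1 + Integral(C2*airyai(-3^(2/3)*y/3) + C3*airybi(-3^(2/3)*y/3), y)


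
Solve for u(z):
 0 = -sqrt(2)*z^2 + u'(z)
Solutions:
 u(z) = C1 + sqrt(2)*z^3/3


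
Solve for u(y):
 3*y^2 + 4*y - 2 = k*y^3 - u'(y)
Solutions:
 u(y) = C1 + k*y^4/4 - y^3 - 2*y^2 + 2*y


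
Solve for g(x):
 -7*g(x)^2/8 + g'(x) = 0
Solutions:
 g(x) = -8/(C1 + 7*x)


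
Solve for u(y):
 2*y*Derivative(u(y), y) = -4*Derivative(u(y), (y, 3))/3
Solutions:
 u(y) = C1 + Integral(C2*airyai(-2^(2/3)*3^(1/3)*y/2) + C3*airybi(-2^(2/3)*3^(1/3)*y/2), y)


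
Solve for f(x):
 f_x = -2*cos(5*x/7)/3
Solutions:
 f(x) = C1 - 14*sin(5*x/7)/15


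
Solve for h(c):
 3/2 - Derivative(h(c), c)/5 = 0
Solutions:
 h(c) = C1 + 15*c/2


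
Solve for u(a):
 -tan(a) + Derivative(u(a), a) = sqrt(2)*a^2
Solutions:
 u(a) = C1 + sqrt(2)*a^3/3 - log(cos(a))


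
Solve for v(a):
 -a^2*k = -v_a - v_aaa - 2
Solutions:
 v(a) = C1 + C2*sin(a) + C3*cos(a) + a^3*k/3 - 2*a*k - 2*a


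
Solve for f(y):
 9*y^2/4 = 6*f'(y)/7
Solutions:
 f(y) = C1 + 7*y^3/8


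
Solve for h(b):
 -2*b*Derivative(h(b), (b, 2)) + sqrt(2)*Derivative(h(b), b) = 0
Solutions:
 h(b) = C1 + C2*b^(sqrt(2)/2 + 1)


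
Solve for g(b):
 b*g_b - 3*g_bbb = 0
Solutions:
 g(b) = C1 + Integral(C2*airyai(3^(2/3)*b/3) + C3*airybi(3^(2/3)*b/3), b)


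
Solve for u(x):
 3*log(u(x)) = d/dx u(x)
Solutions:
 li(u(x)) = C1 + 3*x


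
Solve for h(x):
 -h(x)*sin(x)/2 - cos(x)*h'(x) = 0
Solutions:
 h(x) = C1*sqrt(cos(x))


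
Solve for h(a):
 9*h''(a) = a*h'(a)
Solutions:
 h(a) = C1 + C2*erfi(sqrt(2)*a/6)


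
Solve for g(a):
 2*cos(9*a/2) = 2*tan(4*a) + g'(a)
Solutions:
 g(a) = C1 + log(cos(4*a))/2 + 4*sin(9*a/2)/9


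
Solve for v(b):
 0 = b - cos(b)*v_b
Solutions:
 v(b) = C1 + Integral(b/cos(b), b)


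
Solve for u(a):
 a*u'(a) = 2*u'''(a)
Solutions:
 u(a) = C1 + Integral(C2*airyai(2^(2/3)*a/2) + C3*airybi(2^(2/3)*a/2), a)


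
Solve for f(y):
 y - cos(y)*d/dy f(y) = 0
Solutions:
 f(y) = C1 + Integral(y/cos(y), y)


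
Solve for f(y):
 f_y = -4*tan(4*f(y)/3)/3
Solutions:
 f(y) = -3*asin(C1*exp(-16*y/9))/4 + 3*pi/4
 f(y) = 3*asin(C1*exp(-16*y/9))/4


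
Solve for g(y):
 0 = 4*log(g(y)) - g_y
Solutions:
 li(g(y)) = C1 + 4*y


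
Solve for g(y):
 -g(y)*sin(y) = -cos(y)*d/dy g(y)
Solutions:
 g(y) = C1/cos(y)


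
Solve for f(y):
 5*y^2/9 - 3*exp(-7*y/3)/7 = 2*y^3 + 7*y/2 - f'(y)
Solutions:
 f(y) = C1 + y^4/2 - 5*y^3/27 + 7*y^2/4 - 9*exp(-7*y/3)/49


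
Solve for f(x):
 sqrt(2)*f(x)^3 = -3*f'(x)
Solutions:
 f(x) = -sqrt(6)*sqrt(-1/(C1 - sqrt(2)*x))/2
 f(x) = sqrt(6)*sqrt(-1/(C1 - sqrt(2)*x))/2


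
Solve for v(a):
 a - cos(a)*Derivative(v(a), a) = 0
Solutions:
 v(a) = C1 + Integral(a/cos(a), a)


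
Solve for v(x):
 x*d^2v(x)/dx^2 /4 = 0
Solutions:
 v(x) = C1 + C2*x


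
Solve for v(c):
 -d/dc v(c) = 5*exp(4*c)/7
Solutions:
 v(c) = C1 - 5*exp(4*c)/28


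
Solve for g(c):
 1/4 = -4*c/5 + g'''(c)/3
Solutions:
 g(c) = C1 + C2*c + C3*c^2 + c^4/10 + c^3/8


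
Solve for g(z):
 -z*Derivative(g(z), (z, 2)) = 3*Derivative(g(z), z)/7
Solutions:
 g(z) = C1 + C2*z^(4/7)


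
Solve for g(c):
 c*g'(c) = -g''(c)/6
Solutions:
 g(c) = C1 + C2*erf(sqrt(3)*c)


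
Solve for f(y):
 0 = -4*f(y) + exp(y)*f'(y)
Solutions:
 f(y) = C1*exp(-4*exp(-y))


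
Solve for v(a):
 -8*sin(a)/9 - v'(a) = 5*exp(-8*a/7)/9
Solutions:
 v(a) = C1 + 8*cos(a)/9 + 35*exp(-8*a/7)/72


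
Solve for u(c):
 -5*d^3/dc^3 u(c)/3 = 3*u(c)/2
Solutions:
 u(c) = C3*exp(-30^(2/3)*c/10) + (C1*sin(3*10^(2/3)*3^(1/6)*c/20) + C2*cos(3*10^(2/3)*3^(1/6)*c/20))*exp(30^(2/3)*c/20)


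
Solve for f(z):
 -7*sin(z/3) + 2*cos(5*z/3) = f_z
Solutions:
 f(z) = C1 + 6*sin(5*z/3)/5 + 21*cos(z/3)


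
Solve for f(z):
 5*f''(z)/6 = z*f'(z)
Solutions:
 f(z) = C1 + C2*erfi(sqrt(15)*z/5)


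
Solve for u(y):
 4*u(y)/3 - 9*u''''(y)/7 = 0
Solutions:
 u(y) = C1*exp(-sqrt(2)*21^(1/4)*y/3) + C2*exp(sqrt(2)*21^(1/4)*y/3) + C3*sin(sqrt(2)*21^(1/4)*y/3) + C4*cos(sqrt(2)*21^(1/4)*y/3)


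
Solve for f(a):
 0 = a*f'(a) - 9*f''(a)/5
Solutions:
 f(a) = C1 + C2*erfi(sqrt(10)*a/6)


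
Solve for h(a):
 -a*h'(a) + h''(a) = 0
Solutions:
 h(a) = C1 + C2*erfi(sqrt(2)*a/2)


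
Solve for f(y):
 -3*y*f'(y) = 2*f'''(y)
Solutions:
 f(y) = C1 + Integral(C2*airyai(-2^(2/3)*3^(1/3)*y/2) + C3*airybi(-2^(2/3)*3^(1/3)*y/2), y)


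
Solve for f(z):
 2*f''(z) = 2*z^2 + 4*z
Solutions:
 f(z) = C1 + C2*z + z^4/12 + z^3/3


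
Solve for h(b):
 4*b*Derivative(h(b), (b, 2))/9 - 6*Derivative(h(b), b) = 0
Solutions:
 h(b) = C1 + C2*b^(29/2)


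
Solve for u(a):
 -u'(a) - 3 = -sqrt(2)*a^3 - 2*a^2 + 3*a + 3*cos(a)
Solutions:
 u(a) = C1 + sqrt(2)*a^4/4 + 2*a^3/3 - 3*a^2/2 - 3*a - 3*sin(a)


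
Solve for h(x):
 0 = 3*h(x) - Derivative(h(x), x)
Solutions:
 h(x) = C1*exp(3*x)


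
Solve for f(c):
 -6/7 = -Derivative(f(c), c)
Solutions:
 f(c) = C1 + 6*c/7


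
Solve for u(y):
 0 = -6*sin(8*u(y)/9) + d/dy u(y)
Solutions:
 -6*y + 9*log(cos(8*u(y)/9) - 1)/16 - 9*log(cos(8*u(y)/9) + 1)/16 = C1


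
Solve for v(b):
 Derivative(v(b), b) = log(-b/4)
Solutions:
 v(b) = C1 + b*log(-b) + b*(-2*log(2) - 1)


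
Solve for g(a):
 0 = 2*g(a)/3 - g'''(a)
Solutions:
 g(a) = C3*exp(2^(1/3)*3^(2/3)*a/3) + (C1*sin(2^(1/3)*3^(1/6)*a/2) + C2*cos(2^(1/3)*3^(1/6)*a/2))*exp(-2^(1/3)*3^(2/3)*a/6)


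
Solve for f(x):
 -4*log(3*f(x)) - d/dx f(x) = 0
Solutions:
 Integral(1/(log(_y) + log(3)), (_y, f(x)))/4 = C1 - x


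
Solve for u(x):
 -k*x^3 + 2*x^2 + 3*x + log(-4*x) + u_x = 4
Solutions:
 u(x) = C1 + k*x^4/4 - 2*x^3/3 - 3*x^2/2 - x*log(-x) + x*(5 - 2*log(2))


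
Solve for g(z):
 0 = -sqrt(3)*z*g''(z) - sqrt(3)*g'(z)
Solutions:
 g(z) = C1 + C2*log(z)


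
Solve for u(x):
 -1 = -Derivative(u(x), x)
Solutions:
 u(x) = C1 + x


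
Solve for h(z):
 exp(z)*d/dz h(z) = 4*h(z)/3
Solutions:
 h(z) = C1*exp(-4*exp(-z)/3)


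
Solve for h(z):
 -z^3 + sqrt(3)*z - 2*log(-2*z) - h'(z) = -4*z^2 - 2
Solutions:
 h(z) = C1 - z^4/4 + 4*z^3/3 + sqrt(3)*z^2/2 - 2*z*log(-z) + 2*z*(2 - log(2))


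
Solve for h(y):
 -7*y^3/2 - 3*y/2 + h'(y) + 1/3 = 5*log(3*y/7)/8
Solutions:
 h(y) = C1 + 7*y^4/8 + 3*y^2/4 + 5*y*log(y)/8 - 5*y*log(7)/8 - 23*y/24 + 5*y*log(3)/8


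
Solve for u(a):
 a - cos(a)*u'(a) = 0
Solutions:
 u(a) = C1 + Integral(a/cos(a), a)


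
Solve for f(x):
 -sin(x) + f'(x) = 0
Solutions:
 f(x) = C1 - cos(x)


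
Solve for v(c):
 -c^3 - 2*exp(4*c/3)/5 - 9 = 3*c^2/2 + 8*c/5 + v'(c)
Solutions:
 v(c) = C1 - c^4/4 - c^3/2 - 4*c^2/5 - 9*c - 3*exp(4*c/3)/10


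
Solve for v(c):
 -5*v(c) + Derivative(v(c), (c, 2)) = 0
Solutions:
 v(c) = C1*exp(-sqrt(5)*c) + C2*exp(sqrt(5)*c)


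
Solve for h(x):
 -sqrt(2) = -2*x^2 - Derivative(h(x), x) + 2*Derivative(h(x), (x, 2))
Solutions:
 h(x) = C1 + C2*exp(x/2) - 2*x^3/3 - 4*x^2 - 16*x + sqrt(2)*x


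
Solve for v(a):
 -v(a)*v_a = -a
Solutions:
 v(a) = -sqrt(C1 + a^2)
 v(a) = sqrt(C1 + a^2)


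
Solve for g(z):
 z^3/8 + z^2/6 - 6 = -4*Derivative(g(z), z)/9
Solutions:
 g(z) = C1 - 9*z^4/128 - z^3/8 + 27*z/2


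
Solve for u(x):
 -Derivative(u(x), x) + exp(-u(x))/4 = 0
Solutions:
 u(x) = log(C1 + x/4)


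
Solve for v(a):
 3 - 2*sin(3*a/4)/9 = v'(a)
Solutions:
 v(a) = C1 + 3*a + 8*cos(3*a/4)/27


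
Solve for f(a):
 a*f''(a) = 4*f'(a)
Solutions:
 f(a) = C1 + C2*a^5


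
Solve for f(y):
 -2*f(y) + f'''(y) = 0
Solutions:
 f(y) = C3*exp(2^(1/3)*y) + (C1*sin(2^(1/3)*sqrt(3)*y/2) + C2*cos(2^(1/3)*sqrt(3)*y/2))*exp(-2^(1/3)*y/2)


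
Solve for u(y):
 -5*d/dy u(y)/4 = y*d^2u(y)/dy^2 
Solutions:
 u(y) = C1 + C2/y^(1/4)


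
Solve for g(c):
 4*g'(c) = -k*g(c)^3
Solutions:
 g(c) = -sqrt(2)*sqrt(-1/(C1 - c*k))
 g(c) = sqrt(2)*sqrt(-1/(C1 - c*k))


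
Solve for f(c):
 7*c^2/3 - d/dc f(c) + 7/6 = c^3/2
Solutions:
 f(c) = C1 - c^4/8 + 7*c^3/9 + 7*c/6


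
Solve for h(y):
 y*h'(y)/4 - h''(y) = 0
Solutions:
 h(y) = C1 + C2*erfi(sqrt(2)*y/4)


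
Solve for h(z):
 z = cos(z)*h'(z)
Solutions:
 h(z) = C1 + Integral(z/cos(z), z)


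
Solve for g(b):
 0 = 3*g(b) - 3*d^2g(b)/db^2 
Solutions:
 g(b) = C1*exp(-b) + C2*exp(b)


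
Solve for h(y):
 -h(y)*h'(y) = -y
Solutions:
 h(y) = -sqrt(C1 + y^2)
 h(y) = sqrt(C1 + y^2)


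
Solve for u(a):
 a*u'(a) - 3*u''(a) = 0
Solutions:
 u(a) = C1 + C2*erfi(sqrt(6)*a/6)


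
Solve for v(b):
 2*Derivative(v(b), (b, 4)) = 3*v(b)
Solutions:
 v(b) = C1*exp(-2^(3/4)*3^(1/4)*b/2) + C2*exp(2^(3/4)*3^(1/4)*b/2) + C3*sin(2^(3/4)*3^(1/4)*b/2) + C4*cos(2^(3/4)*3^(1/4)*b/2)


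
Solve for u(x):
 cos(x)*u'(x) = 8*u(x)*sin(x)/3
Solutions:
 u(x) = C1/cos(x)^(8/3)


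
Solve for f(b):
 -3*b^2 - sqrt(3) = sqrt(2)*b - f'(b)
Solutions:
 f(b) = C1 + b^3 + sqrt(2)*b^2/2 + sqrt(3)*b


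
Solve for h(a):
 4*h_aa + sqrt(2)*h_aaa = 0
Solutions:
 h(a) = C1 + C2*a + C3*exp(-2*sqrt(2)*a)


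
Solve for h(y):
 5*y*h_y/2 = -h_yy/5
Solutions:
 h(y) = C1 + C2*erf(5*y/2)


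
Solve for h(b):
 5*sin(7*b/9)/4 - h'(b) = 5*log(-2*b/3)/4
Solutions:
 h(b) = C1 - 5*b*log(-b)/4 - 5*b*log(2)/4 + 5*b/4 + 5*b*log(3)/4 - 45*cos(7*b/9)/28


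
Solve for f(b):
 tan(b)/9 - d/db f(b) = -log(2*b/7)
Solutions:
 f(b) = C1 + b*log(b) - b*log(7) - b + b*log(2) - log(cos(b))/9


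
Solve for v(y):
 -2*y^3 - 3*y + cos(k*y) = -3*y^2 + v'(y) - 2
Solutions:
 v(y) = C1 - y^4/2 + y^3 - 3*y^2/2 + 2*y + sin(k*y)/k


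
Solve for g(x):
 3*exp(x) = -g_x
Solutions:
 g(x) = C1 - 3*exp(x)


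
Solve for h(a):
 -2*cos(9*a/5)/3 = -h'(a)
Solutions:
 h(a) = C1 + 10*sin(9*a/5)/27


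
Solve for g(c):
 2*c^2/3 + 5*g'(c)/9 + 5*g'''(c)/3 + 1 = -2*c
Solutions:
 g(c) = C1 + C2*sin(sqrt(3)*c/3) + C3*cos(sqrt(3)*c/3) - 2*c^3/5 - 9*c^2/5 + 27*c/5


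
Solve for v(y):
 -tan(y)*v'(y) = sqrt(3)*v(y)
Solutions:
 v(y) = C1/sin(y)^(sqrt(3))


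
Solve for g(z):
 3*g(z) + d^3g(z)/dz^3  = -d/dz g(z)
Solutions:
 g(z) = C1*exp(6^(1/3)*z*(-2*3^(1/3)/(27 + sqrt(741))^(1/3) + 2^(1/3)*(27 + sqrt(741))^(1/3))/12)*sin(2^(1/3)*3^(1/6)*z*(6/(27 + sqrt(741))^(1/3) + 2^(1/3)*3^(2/3)*(27 + sqrt(741))^(1/3))/12) + C2*exp(6^(1/3)*z*(-2*3^(1/3)/(27 + sqrt(741))^(1/3) + 2^(1/3)*(27 + sqrt(741))^(1/3))/12)*cos(2^(1/3)*3^(1/6)*z*(6/(27 + sqrt(741))^(1/3) + 2^(1/3)*3^(2/3)*(27 + sqrt(741))^(1/3))/12) + C3*exp(-6^(1/3)*z*(-2*3^(1/3)/(27 + sqrt(741))^(1/3) + 2^(1/3)*(27 + sqrt(741))^(1/3))/6)


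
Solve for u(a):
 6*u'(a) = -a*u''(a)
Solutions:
 u(a) = C1 + C2/a^5


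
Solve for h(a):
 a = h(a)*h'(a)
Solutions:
 h(a) = -sqrt(C1 + a^2)
 h(a) = sqrt(C1 + a^2)


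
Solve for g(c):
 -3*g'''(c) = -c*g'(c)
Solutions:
 g(c) = C1 + Integral(C2*airyai(3^(2/3)*c/3) + C3*airybi(3^(2/3)*c/3), c)


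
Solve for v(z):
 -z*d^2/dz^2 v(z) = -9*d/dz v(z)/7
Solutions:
 v(z) = C1 + C2*z^(16/7)


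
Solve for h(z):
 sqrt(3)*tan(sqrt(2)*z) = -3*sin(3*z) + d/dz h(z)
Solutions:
 h(z) = C1 - sqrt(6)*log(cos(sqrt(2)*z))/2 - cos(3*z)


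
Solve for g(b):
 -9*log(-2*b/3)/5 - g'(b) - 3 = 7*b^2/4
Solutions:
 g(b) = C1 - 7*b^3/12 - 9*b*log(-b)/5 + 3*b*(-3*log(2) - 2 + 3*log(3))/5


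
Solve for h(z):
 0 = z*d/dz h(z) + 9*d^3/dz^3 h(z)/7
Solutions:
 h(z) = C1 + Integral(C2*airyai(-21^(1/3)*z/3) + C3*airybi(-21^(1/3)*z/3), z)


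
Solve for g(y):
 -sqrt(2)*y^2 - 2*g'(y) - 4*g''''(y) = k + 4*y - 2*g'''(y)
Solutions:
 g(y) = C1 + C2*exp(y*((6*sqrt(78) + 53)^(-1/3) + 2 + (6*sqrt(78) + 53)^(1/3))/12)*sin(sqrt(3)*y*(-(6*sqrt(78) + 53)^(1/3) + (6*sqrt(78) + 53)^(-1/3))/12) + C3*exp(y*((6*sqrt(78) + 53)^(-1/3) + 2 + (6*sqrt(78) + 53)^(1/3))/12)*cos(sqrt(3)*y*(-(6*sqrt(78) + 53)^(1/3) + (6*sqrt(78) + 53)^(-1/3))/12) + C4*exp(y*(-(6*sqrt(78) + 53)^(1/3) - 1/(6*sqrt(78) + 53)^(1/3) + 1)/6) - k*y/2 - sqrt(2)*y^3/6 - y^2 - sqrt(2)*y


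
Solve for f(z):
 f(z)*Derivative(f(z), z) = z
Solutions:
 f(z) = -sqrt(C1 + z^2)
 f(z) = sqrt(C1 + z^2)


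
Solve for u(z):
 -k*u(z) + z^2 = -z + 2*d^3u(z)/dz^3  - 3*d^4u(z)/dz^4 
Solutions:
 u(z) = C1*exp(z*Piecewise((-sqrt(-2^(2/3)*k^(1/3)/3 + 1/9)/2 - sqrt(2^(2/3)*k^(1/3)/3 + 2/9 - 2/(27*sqrt(-2^(2/3)*k^(1/3)/3 + 1/9)))/2 + 1/6, Eq(k, 0)), (-sqrt(-2*k/(9*(-k/108 + sqrt(k^3/729 + k^2/11664))^(1/3)) + 2*(-k/108 + sqrt(k^3/729 + k^2/11664))^(1/3) + 1/9)/2 - sqrt(2*k/(9*(-k/108 + sqrt(k^3/729 + k^2/11664))^(1/3)) - 2*(-k/108 + sqrt(k^3/729 + k^2/11664))^(1/3) + 2/9 - 2/(27*sqrt(-2*k/(9*(-k/108 + sqrt(k^3/729 + k^2/11664))^(1/3)) + 2*(-k/108 + sqrt(k^3/729 + k^2/11664))^(1/3) + 1/9)))/2 + 1/6, True))) + C2*exp(z*Piecewise((-sqrt(-2^(2/3)*k^(1/3)/3 + 1/9)/2 + sqrt(2^(2/3)*k^(1/3)/3 + 2/9 - 2/(27*sqrt(-2^(2/3)*k^(1/3)/3 + 1/9)))/2 + 1/6, Eq(k, 0)), (-sqrt(-2*k/(9*(-k/108 + sqrt(k^3/729 + k^2/11664))^(1/3)) + 2*(-k/108 + sqrt(k^3/729 + k^2/11664))^(1/3) + 1/9)/2 + sqrt(2*k/(9*(-k/108 + sqrt(k^3/729 + k^2/11664))^(1/3)) - 2*(-k/108 + sqrt(k^3/729 + k^2/11664))^(1/3) + 2/9 - 2/(27*sqrt(-2*k/(9*(-k/108 + sqrt(k^3/729 + k^2/11664))^(1/3)) + 2*(-k/108 + sqrt(k^3/729 + k^2/11664))^(1/3) + 1/9)))/2 + 1/6, True))) + C3*exp(z*Piecewise((sqrt(-2^(2/3)*k^(1/3)/3 + 1/9)/2 - sqrt(2^(2/3)*k^(1/3)/3 + 2/9 + 2/(27*sqrt(-2^(2/3)*k^(1/3)/3 + 1/9)))/2 + 1/6, Eq(k, 0)), (sqrt(-2*k/(9*(-k/108 + sqrt(k^3/729 + k^2/11664))^(1/3)) + 2*(-k/108 + sqrt(k^3/729 + k^2/11664))^(1/3) + 1/9)/2 - sqrt(2*k/(9*(-k/108 + sqrt(k^3/729 + k^2/11664))^(1/3)) - 2*(-k/108 + sqrt(k^3/729 + k^2/11664))^(1/3) + 2/9 + 2/(27*sqrt(-2*k/(9*(-k/108 + sqrt(k^3/729 + k^2/11664))^(1/3)) + 2*(-k/108 + sqrt(k^3/729 + k^2/11664))^(1/3) + 1/9)))/2 + 1/6, True))) + C4*exp(z*Piecewise((sqrt(-2^(2/3)*k^(1/3)/3 + 1/9)/2 + sqrt(2^(2/3)*k^(1/3)/3 + 2/9 + 2/(27*sqrt(-2^(2/3)*k^(1/3)/3 + 1/9)))/2 + 1/6, Eq(k, 0)), (sqrt(-2*k/(9*(-k/108 + sqrt(k^3/729 + k^2/11664))^(1/3)) + 2*(-k/108 + sqrt(k^3/729 + k^2/11664))^(1/3) + 1/9)/2 + sqrt(2*k/(9*(-k/108 + sqrt(k^3/729 + k^2/11664))^(1/3)) - 2*(-k/108 + sqrt(k^3/729 + k^2/11664))^(1/3) + 2/9 + 2/(27*sqrt(-2*k/(9*(-k/108 + sqrt(k^3/729 + k^2/11664))^(1/3)) + 2*(-k/108 + sqrt(k^3/729 + k^2/11664))^(1/3) + 1/9)))/2 + 1/6, True))) + z^2/k + z/k


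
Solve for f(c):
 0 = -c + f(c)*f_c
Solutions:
 f(c) = -sqrt(C1 + c^2)
 f(c) = sqrt(C1 + c^2)


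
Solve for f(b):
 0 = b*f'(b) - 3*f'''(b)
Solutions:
 f(b) = C1 + Integral(C2*airyai(3^(2/3)*b/3) + C3*airybi(3^(2/3)*b/3), b)


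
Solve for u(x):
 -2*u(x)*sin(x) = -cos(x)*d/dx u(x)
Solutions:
 u(x) = C1/cos(x)^2


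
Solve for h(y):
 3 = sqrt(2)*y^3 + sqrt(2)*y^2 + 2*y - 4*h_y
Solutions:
 h(y) = C1 + sqrt(2)*y^4/16 + sqrt(2)*y^3/12 + y^2/4 - 3*y/4


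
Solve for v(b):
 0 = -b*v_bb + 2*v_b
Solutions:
 v(b) = C1 + C2*b^3


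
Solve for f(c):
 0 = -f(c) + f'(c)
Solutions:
 f(c) = C1*exp(c)


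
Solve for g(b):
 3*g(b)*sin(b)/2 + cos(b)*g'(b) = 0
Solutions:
 g(b) = C1*cos(b)^(3/2)


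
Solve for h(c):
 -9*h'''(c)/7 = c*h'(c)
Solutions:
 h(c) = C1 + Integral(C2*airyai(-21^(1/3)*c/3) + C3*airybi(-21^(1/3)*c/3), c)


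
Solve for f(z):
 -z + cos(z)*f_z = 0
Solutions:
 f(z) = C1 + Integral(z/cos(z), z)


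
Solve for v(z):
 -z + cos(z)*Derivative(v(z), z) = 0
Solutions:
 v(z) = C1 + Integral(z/cos(z), z)


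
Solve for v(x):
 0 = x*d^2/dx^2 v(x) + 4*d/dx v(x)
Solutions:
 v(x) = C1 + C2/x^3


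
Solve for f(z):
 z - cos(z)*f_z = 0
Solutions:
 f(z) = C1 + Integral(z/cos(z), z)


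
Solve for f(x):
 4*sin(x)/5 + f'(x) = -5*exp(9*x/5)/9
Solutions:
 f(x) = C1 - 25*exp(9*x/5)/81 + 4*cos(x)/5


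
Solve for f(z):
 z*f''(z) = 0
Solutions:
 f(z) = C1 + C2*z


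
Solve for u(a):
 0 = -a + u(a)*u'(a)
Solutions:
 u(a) = -sqrt(C1 + a^2)
 u(a) = sqrt(C1 + a^2)


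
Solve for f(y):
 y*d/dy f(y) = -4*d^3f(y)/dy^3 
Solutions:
 f(y) = C1 + Integral(C2*airyai(-2^(1/3)*y/2) + C3*airybi(-2^(1/3)*y/2), y)


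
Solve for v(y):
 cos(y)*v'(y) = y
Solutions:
 v(y) = C1 + Integral(y/cos(y), y)


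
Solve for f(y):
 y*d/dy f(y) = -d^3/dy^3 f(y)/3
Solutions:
 f(y) = C1 + Integral(C2*airyai(-3^(1/3)*y) + C3*airybi(-3^(1/3)*y), y)


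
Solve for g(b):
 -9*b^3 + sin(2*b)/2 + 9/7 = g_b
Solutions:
 g(b) = C1 - 9*b^4/4 + 9*b/7 - cos(2*b)/4


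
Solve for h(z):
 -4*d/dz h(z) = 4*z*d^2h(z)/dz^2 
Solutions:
 h(z) = C1 + C2*log(z)


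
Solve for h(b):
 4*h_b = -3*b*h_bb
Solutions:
 h(b) = C1 + C2/b^(1/3)


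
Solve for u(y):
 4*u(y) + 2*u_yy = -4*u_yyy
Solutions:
 u(y) = C1*exp(y*(-2 + (6*sqrt(330) + 109)^(-1/3) + (6*sqrt(330) + 109)^(1/3))/12)*sin(sqrt(3)*y*(-(6*sqrt(330) + 109)^(1/3) + (6*sqrt(330) + 109)^(-1/3))/12) + C2*exp(y*(-2 + (6*sqrt(330) + 109)^(-1/3) + (6*sqrt(330) + 109)^(1/3))/12)*cos(sqrt(3)*y*(-(6*sqrt(330) + 109)^(1/3) + (6*sqrt(330) + 109)^(-1/3))/12) + C3*exp(-y*((6*sqrt(330) + 109)^(-1/3) + 1 + (6*sqrt(330) + 109)^(1/3))/6)


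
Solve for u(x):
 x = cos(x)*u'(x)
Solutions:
 u(x) = C1 + Integral(x/cos(x), x)


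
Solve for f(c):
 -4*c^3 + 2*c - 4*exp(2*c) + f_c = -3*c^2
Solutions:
 f(c) = C1 + c^4 - c^3 - c^2 + 2*exp(2*c)


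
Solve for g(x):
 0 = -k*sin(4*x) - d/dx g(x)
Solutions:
 g(x) = C1 + k*cos(4*x)/4
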